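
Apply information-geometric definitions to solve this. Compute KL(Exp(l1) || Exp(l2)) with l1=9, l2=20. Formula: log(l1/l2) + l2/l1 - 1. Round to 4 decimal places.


KL divergence for exponential family:
KL = log(l1/l2) + l2/l1 - 1.
log(9/20) = -0.798508.
20/9 = 2.222222.
KL = -0.798508 + 2.222222 - 1 = 0.4237

0.4237


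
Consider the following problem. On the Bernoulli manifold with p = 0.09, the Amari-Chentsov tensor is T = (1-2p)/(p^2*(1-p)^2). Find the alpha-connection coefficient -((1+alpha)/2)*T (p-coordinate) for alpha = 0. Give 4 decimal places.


Skewness (Amari-Chentsov) tensor: T = (1-2p)/(p^2*(1-p)^2).
p = 0.09, 1-2p = 0.82, p^2 = 0.0081, (1-p)^2 = 0.8281.
T = 0.82/(0.0081 * 0.8281) = 122.249206.
In the p-coordinate, Gamma^(alpha) = Gamma^(0) - (alpha/2)*T with Gamma^(0) = (1/2)*g'(p) = -T/2,
so Gamma^(alpha) = -((1+alpha)/2)*T.
alpha = 0, -(1+alpha)/2 = -0.5.
Gamma = -0.5 * 122.249206 = -61.1246

-61.1246


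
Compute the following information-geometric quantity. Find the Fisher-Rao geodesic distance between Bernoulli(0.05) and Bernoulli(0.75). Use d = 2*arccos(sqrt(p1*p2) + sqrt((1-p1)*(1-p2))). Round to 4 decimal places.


Geodesic distance on Bernoulli manifold:
d(p1,p2) = 2*arccos(sqrt(p1*p2) + sqrt((1-p1)*(1-p2))).
sqrt(p1*p2) = sqrt(0.05*0.75) = 0.193649.
sqrt((1-p1)*(1-p2)) = sqrt(0.95*0.25) = 0.48734.
arg = 0.193649 + 0.48734 = 0.680989.
d = 2*arccos(0.680989) = 1.6434

1.6434


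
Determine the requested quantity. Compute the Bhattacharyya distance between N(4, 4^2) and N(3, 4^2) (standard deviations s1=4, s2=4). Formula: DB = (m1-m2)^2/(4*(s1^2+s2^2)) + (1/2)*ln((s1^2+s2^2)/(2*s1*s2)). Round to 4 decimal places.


Bhattacharyya distance between two Gaussians:
DB = (m1-m2)^2/(4*(s1^2+s2^2)) + (1/2)*ln((s1^2+s2^2)/(2*s1*s2)).
(m1-m2)^2 = (1)^2 = 1.
s1^2+s2^2 = 16 + 16 = 32.
term1 = 1/128 = 0.007812.
term2 = 0.5*ln(32/32.0) = 0.0.
DB = 0.007812 + 0.0 = 0.0078

0.0078


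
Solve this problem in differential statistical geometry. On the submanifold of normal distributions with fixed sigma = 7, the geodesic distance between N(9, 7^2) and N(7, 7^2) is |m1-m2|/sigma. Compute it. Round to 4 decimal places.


On the fixed-variance normal subfamily, geodesic distance = |m1-m2|/sigma.
|9 - 7| = 2.
sigma = 7.
d = 2/7 = 0.2857

0.2857


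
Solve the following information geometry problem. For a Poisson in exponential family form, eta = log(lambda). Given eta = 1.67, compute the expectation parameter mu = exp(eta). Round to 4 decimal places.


Expectation parameter for Poisson exponential family:
mu = exp(eta).
eta = 1.67.
mu = exp(1.67) = 5.3122

5.3122


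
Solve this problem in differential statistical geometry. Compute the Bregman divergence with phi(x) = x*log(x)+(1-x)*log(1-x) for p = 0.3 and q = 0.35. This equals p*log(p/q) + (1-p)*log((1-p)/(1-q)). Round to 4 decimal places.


Bregman divergence with negative entropy generator:
D = p*log(p/q) + (1-p)*log((1-p)/(1-q)).
p = 0.3, q = 0.35.
p*log(p/q) = 0.3*log(0.3/0.35) = -0.046245.
(1-p)*log((1-p)/(1-q)) = 0.7*log(0.7/0.65) = 0.051876.
D = -0.046245 + 0.051876 = 0.0056

0.0056


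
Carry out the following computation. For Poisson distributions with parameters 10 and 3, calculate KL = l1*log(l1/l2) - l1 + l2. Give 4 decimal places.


KL divergence for Poisson:
KL = l1*log(l1/l2) - l1 + l2.
l1 = 10, l2 = 3.
log(10/3) = 1.203973.
l1*log(l1/l2) = 10 * 1.203973 = 12.039728.
KL = 12.039728 - 10 + 3 = 5.0397

5.0397


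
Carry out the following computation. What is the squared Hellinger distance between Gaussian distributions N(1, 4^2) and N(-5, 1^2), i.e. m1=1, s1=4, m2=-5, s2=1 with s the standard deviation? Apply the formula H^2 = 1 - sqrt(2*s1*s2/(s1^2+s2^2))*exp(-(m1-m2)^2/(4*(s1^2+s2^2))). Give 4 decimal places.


Squared Hellinger distance for Gaussians:
H^2 = 1 - sqrt(2*s1*s2/(s1^2+s2^2)) * exp(-(m1-m2)^2/(4*(s1^2+s2^2))).
s1^2 = 16, s2^2 = 1, s1^2+s2^2 = 17.
sqrt(2*4*1/(17)) = 0.685994.
(m1-m2)^2 = (6)^2 = 36.
exp(-36/(4*17)) = exp(-0.529412) = 0.588951.
H^2 = 1 - 0.685994*0.588951 = 0.5960

0.5960


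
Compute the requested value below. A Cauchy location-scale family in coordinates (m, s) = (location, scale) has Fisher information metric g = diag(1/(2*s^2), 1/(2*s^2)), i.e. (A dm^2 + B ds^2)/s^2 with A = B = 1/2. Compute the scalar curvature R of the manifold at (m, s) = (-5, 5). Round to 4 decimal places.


The metric has the form g = (A dm^2 + B ds^2)/s^2 with A = 1/2, B = 1/2.
Substitute u = sqrt(A/B)*m: g = B*(du^2 + ds^2)/s^2, i.e. B times the
Poincare upper half-plane metric, which has constant Gaussian curvature -1.
Scaling a 2D metric by a constant c divides the Gaussian curvature by c,
so K = -1/B = -1/(1/2) = -2.0000 everywhere (the point (m, s) = (-5, 5) is irrelevant:
the curvature is constant).
Scalar curvature in dimension 2: R = 2K = -2/(1/2) = -4.0000.

-4.0000


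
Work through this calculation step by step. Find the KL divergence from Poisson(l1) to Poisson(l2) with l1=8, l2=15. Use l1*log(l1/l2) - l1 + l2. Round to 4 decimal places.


KL divergence for Poisson:
KL = l1*log(l1/l2) - l1 + l2.
l1 = 8, l2 = 15.
log(8/15) = -0.628609.
l1*log(l1/l2) = 8 * -0.628609 = -5.028869.
KL = -5.028869 - 8 + 15 = 1.9711

1.9711


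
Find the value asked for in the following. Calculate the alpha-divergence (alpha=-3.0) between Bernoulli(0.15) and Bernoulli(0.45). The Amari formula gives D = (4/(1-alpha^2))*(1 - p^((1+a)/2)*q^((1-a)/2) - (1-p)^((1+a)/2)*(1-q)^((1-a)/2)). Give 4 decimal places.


Amari alpha-divergence:
D = (4/(1-alpha^2))*(1 - p^((1+a)/2)*q^((1-a)/2) - (1-p)^((1+a)/2)*(1-q)^((1-a)/2)).
alpha = -3.0, p = 0.15, q = 0.45.
e1 = (1+alpha)/2 = -1.0, e2 = (1-alpha)/2 = 2.0.
t1 = p^e1 * q^e2 = 0.15^-1.0 * 0.45^2.0 = 1.35.
t2 = (1-p)^e1 * (1-q)^e2 = 0.85^-1.0 * 0.55^2.0 = 0.355882.
4/(1-alpha^2) = -0.5.
D = -0.5*(1 - 1.35 - 0.355882) = 0.3529

0.3529


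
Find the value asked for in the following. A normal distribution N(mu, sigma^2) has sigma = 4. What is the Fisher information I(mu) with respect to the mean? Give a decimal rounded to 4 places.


The Fisher information for the mean of a normal distribution is I(mu) = 1/sigma^2.
sigma = 4, so sigma^2 = 16.
I(mu) = 1/16 = 0.0625

0.0625


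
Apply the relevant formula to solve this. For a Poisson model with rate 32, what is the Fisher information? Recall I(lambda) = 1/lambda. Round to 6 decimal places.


Fisher information for Poisson: I(lambda) = 1/lambda.
lambda = 32.
I(lambda) = 1/32 = 0.031250

0.031250


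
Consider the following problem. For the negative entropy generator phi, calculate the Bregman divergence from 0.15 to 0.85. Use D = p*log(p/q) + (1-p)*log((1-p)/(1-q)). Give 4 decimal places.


Bregman divergence with negative entropy generator:
D = p*log(p/q) + (1-p)*log((1-p)/(1-q)).
p = 0.15, q = 0.85.
p*log(p/q) = 0.15*log(0.15/0.85) = -0.26019.
(1-p)*log((1-p)/(1-q)) = 0.85*log(0.85/0.15) = 1.474411.
D = -0.26019 + 1.474411 = 1.2142

1.2142


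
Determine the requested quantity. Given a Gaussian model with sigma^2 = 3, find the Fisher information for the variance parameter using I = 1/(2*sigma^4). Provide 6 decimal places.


Fisher information for variance: I(sigma^2) = 1/(2*sigma^4).
sigma^2 = 3, so sigma^4 = 9.
I = 1/(2*9) = 1/18 = 0.055556

0.055556


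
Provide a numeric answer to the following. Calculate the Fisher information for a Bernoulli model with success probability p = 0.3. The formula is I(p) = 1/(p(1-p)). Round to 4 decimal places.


For Bernoulli(p), Fisher information is I(p) = 1/(p*(1-p)).
p = 0.3, 1-p = 0.7.
p*(1-p) = 0.21.
I(p) = 1/0.21 = 4.7619

4.7619


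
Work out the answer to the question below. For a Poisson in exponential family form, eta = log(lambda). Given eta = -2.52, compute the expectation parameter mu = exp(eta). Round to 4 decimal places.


Expectation parameter for Poisson exponential family:
mu = exp(eta).
eta = -2.52.
mu = exp(-2.52) = 0.0805

0.0805


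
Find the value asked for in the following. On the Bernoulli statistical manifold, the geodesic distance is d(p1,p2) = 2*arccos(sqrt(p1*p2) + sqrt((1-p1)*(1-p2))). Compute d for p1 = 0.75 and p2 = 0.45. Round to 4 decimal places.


Geodesic distance on Bernoulli manifold:
d(p1,p2) = 2*arccos(sqrt(p1*p2) + sqrt((1-p1)*(1-p2))).
sqrt(p1*p2) = sqrt(0.75*0.45) = 0.580948.
sqrt((1-p1)*(1-p2)) = sqrt(0.25*0.55) = 0.37081.
arg = 0.580948 + 0.37081 = 0.951757.
d = 2*arccos(0.951757) = 0.6238

0.6238


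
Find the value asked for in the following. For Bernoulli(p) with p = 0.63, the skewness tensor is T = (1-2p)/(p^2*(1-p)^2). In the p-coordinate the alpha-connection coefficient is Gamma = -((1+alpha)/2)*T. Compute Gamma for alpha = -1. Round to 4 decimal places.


Skewness (Amari-Chentsov) tensor: T = (1-2p)/(p^2*(1-p)^2).
p = 0.63, 1-2p = -0.26, p^2 = 0.3969, (1-p)^2 = 0.1369.
T = -0.26/(0.3969 * 0.1369) = -4.785076.
In the p-coordinate, Gamma^(alpha) = Gamma^(0) - (alpha/2)*T with Gamma^(0) = (1/2)*g'(p) = -T/2,
so Gamma^(alpha) = -((1+alpha)/2)*T.
alpha = -1, -(1+alpha)/2 = 0.0.
Gamma = 0.0 * -4.785076 = 0.0000

0.0000


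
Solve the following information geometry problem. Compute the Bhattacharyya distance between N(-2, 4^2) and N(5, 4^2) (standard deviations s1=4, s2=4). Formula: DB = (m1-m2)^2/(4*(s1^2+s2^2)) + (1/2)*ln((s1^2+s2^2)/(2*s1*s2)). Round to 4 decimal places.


Bhattacharyya distance between two Gaussians:
DB = (m1-m2)^2/(4*(s1^2+s2^2)) + (1/2)*ln((s1^2+s2^2)/(2*s1*s2)).
(m1-m2)^2 = (-7)^2 = 49.
s1^2+s2^2 = 16 + 16 = 32.
term1 = 49/128 = 0.382812.
term2 = 0.5*ln(32/32.0) = 0.0.
DB = 0.382812 + 0.0 = 0.3828

0.3828


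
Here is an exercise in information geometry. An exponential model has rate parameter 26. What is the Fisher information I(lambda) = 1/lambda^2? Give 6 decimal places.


Fisher information for exponential: I(lambda) = 1/lambda^2.
lambda = 26, lambda^2 = 676.
I = 1/676 = 0.001479

0.001479


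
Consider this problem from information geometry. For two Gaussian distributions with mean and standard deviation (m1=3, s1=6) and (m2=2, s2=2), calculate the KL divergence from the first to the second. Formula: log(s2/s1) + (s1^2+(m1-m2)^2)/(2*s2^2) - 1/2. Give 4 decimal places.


KL divergence between normal distributions:
KL = log(s2/s1) + (s1^2 + (m1-m2)^2)/(2*s2^2) - 1/2.
log(2/6) = -1.098612.
(6^2 + (3-2)^2)/(2*2^2) = (36 + 1)/8 = 4.625.
KL = -1.098612 + 4.625 - 0.5 = 3.0264

3.0264


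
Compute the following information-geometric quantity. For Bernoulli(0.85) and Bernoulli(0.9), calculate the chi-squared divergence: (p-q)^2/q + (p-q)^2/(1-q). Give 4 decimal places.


Chi-squared divergence between Bernoulli distributions:
chi^2 = (p-q)^2/q + (p-q)^2/(1-q).
p = 0.85, q = 0.9, p-q = -0.05.
(p-q)^2 = 0.0025.
term1 = 0.0025/0.9 = 0.002778.
term2 = 0.0025/0.1 = 0.025.
chi^2 = 0.002778 + 0.025 = 0.0278

0.0278


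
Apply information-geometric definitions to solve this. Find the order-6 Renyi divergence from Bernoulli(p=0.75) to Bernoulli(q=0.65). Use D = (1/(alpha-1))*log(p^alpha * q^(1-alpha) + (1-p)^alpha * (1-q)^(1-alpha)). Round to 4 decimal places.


Renyi divergence of order alpha between Bernoulli distributions:
D = (1/(alpha-1))*log(p^alpha * q^(1-alpha) + (1-p)^alpha * (1-q)^(1-alpha)).
alpha = 6, p = 0.75, q = 0.65.
p^alpha * q^(1-alpha) = 0.75^6 * 0.65^-5 = 1.533913.
(1-p)^alpha * (1-q)^(1-alpha) = 0.25^6 * 0.35^-5 = 0.046484.
sum = 1.533913 + 0.046484 = 1.580397.
D = (1/5)*log(1.580397) = 0.0915

0.0915


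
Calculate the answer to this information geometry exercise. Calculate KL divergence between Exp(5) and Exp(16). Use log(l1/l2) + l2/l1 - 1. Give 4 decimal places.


KL divergence for exponential family:
KL = log(l1/l2) + l2/l1 - 1.
log(5/16) = -1.163151.
16/5 = 3.2.
KL = -1.163151 + 3.2 - 1 = 1.0368

1.0368


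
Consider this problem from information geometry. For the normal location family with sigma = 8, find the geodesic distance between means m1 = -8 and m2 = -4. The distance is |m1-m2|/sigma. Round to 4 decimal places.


On the fixed-variance normal subfamily, geodesic distance = |m1-m2|/sigma.
|-8 - -4| = 4.
sigma = 8.
d = 4/8 = 0.5000

0.5000


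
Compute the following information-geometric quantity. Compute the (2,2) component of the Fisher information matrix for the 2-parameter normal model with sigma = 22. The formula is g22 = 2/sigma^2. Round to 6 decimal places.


For the 2-parameter normal family, the Fisher metric has:
  g11 = 1/sigma^2, g22 = 2/sigma^2.
sigma = 22, sigma^2 = 484.
g22 = 0.004132

0.004132


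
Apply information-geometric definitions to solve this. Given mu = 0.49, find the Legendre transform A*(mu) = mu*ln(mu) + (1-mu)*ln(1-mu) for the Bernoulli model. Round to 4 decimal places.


Legendre transform for Bernoulli:
A*(mu) = mu*log(mu) + (1-mu)*log(1-mu).
mu = 0.49, 1-mu = 0.51.
mu*log(mu) = 0.49*log(0.49) = -0.349541.
(1-mu)*log(1-mu) = 0.51*log(0.51) = -0.343406.
A* = -0.349541 + -0.343406 = -0.6929

-0.6929


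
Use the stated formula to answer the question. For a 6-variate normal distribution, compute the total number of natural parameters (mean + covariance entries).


Exponential family dimension calculation:
For 6-dim MVN: mean has 6 params, covariance has 6*7/2 = 21 unique entries.
Total dim = 6 + 21 = 27.

27


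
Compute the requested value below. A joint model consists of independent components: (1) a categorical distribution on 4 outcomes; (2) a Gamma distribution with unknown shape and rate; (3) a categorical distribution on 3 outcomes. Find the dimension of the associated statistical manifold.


The dimension of a statistical manifold equals the number of free
(independent) real parameters of the model. For a product of independent
blocks the parameter counts add.
- categorical on 4 outcomes (probabilities sum to 1): 4-1 = 3.
- Gamma (shape, rate): 2.
- categorical on 3 outcomes (probabilities sum to 1): 3-1 = 2.
Total = 3 + 2 + 2 = 7.
Dimension = 7

7


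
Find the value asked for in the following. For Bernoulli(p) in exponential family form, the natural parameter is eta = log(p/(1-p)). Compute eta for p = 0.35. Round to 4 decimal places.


Natural parameter for Bernoulli: eta = log(p/(1-p)).
p = 0.35, 1-p = 0.65.
p/(1-p) = 0.538462.
eta = log(0.538462) = -0.6190

-0.6190


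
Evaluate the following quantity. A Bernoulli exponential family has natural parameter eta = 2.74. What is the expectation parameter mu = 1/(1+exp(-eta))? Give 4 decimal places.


Dual coordinate (expectation parameter) for Bernoulli:
mu = 1/(1+exp(-eta)).
eta = 2.74.
exp(-eta) = exp(-2.74) = 0.06457.
mu = 1/(1+0.06457) = 0.9393

0.9393


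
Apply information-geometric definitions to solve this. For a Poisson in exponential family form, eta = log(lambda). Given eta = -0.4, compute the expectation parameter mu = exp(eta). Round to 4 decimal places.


Expectation parameter for Poisson exponential family:
mu = exp(eta).
eta = -0.4.
mu = exp(-0.4) = 0.6703

0.6703


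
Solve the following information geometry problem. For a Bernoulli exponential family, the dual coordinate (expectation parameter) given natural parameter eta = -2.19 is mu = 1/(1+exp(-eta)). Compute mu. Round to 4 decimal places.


Dual coordinate (expectation parameter) for Bernoulli:
mu = 1/(1+exp(-eta)).
eta = -2.19.
exp(-eta) = exp(2.19) = 8.935213.
mu = 1/(1+8.935213) = 0.1007

0.1007


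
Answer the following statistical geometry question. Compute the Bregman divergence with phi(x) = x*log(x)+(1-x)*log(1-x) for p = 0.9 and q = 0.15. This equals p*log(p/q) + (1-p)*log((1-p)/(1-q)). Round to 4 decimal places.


Bregman divergence with negative entropy generator:
D = p*log(p/q) + (1-p)*log((1-p)/(1-q)).
p = 0.9, q = 0.15.
p*log(p/q) = 0.9*log(0.9/0.15) = 1.612584.
(1-p)*log((1-p)/(1-q)) = 0.1*log(0.1/0.85) = -0.214007.
D = 1.612584 + -0.214007 = 1.3986

1.3986


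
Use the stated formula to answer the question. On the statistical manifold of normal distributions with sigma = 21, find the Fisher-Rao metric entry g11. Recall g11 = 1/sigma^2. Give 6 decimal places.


For the 2-parameter normal family, the Fisher metric has:
  g11 = 1/sigma^2, g22 = 2/sigma^2.
sigma = 21, sigma^2 = 441.
g11 = 0.002268

0.002268


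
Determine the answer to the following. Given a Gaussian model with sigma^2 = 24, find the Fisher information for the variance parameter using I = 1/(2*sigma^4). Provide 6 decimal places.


Fisher information for variance: I(sigma^2) = 1/(2*sigma^4).
sigma^2 = 24, so sigma^4 = 576.
I = 1/(2*576) = 1/1152 = 0.000868

0.000868


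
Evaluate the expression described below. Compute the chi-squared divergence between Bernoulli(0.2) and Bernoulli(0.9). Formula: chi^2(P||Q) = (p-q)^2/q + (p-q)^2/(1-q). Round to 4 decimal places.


Chi-squared divergence between Bernoulli distributions:
chi^2 = (p-q)^2/q + (p-q)^2/(1-q).
p = 0.2, q = 0.9, p-q = -0.7.
(p-q)^2 = 0.49.
term1 = 0.49/0.9 = 0.544444.
term2 = 0.49/0.1 = 4.9.
chi^2 = 0.544444 + 4.9 = 5.4444

5.4444


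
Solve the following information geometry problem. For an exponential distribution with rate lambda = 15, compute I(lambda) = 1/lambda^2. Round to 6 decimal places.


Fisher information for exponential: I(lambda) = 1/lambda^2.
lambda = 15, lambda^2 = 225.
I = 1/225 = 0.004444

0.004444


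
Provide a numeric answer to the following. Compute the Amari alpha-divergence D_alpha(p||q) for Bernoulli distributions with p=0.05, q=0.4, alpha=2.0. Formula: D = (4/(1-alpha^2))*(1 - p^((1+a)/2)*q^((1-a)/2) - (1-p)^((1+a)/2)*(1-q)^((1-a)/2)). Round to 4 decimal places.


Amari alpha-divergence:
D = (4/(1-alpha^2))*(1 - p^((1+a)/2)*q^((1-a)/2) - (1-p)^((1+a)/2)*(1-q)^((1-a)/2)).
alpha = 2.0, p = 0.05, q = 0.4.
e1 = (1+alpha)/2 = 1.5, e2 = (1-alpha)/2 = -0.5.
t1 = p^e1 * q^e2 = 0.05^1.5 * 0.4^-0.5 = 0.017678.
t2 = (1-p)^e1 * (1-q)^e2 = 0.95^1.5 * 0.6^-0.5 = 1.19539.
4/(1-alpha^2) = -1.333333.
D = -1.333333*(1 - 0.017678 - 1.19539) = 0.2841

0.2841


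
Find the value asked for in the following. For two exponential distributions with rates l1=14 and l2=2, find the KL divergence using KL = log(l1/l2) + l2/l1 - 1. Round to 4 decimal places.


KL divergence for exponential family:
KL = log(l1/l2) + l2/l1 - 1.
log(14/2) = 1.94591.
2/14 = 0.142857.
KL = 1.94591 + 0.142857 - 1 = 1.0888

1.0888


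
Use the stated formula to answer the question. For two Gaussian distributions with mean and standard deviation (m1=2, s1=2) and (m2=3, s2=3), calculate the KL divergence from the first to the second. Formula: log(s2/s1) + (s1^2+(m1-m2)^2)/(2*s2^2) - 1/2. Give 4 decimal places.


KL divergence between normal distributions:
KL = log(s2/s1) + (s1^2 + (m1-m2)^2)/(2*s2^2) - 1/2.
log(3/2) = 0.405465.
(2^2 + (2-3)^2)/(2*3^2) = (4 + 1)/18 = 0.277778.
KL = 0.405465 + 0.277778 - 0.5 = 0.1832

0.1832


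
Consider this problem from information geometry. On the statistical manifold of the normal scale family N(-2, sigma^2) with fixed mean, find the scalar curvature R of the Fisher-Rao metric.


This family has a single free parameter, so its statistical manifold
is 1-dimensional. The Riemann curvature tensor of any 1-dimensional
Riemannian manifold vanishes identically, so R = 0.

0


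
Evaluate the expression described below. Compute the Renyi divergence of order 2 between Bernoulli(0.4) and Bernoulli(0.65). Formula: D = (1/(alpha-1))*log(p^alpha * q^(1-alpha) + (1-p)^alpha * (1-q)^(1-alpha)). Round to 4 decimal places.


Renyi divergence of order alpha between Bernoulli distributions:
D = (1/(alpha-1))*log(p^alpha * q^(1-alpha) + (1-p)^alpha * (1-q)^(1-alpha)).
alpha = 2, p = 0.4, q = 0.65.
p^alpha * q^(1-alpha) = 0.4^2 * 0.65^-1 = 0.246154.
(1-p)^alpha * (1-q)^(1-alpha) = 0.6^2 * 0.35^-1 = 1.028571.
sum = 0.246154 + 1.028571 = 1.274725.
D = (1/1)*log(1.274725) = 0.2427

0.2427


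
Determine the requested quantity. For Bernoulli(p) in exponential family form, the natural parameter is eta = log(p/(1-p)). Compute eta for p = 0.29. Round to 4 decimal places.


Natural parameter for Bernoulli: eta = log(p/(1-p)).
p = 0.29, 1-p = 0.71.
p/(1-p) = 0.408451.
eta = log(0.408451) = -0.8954

-0.8954


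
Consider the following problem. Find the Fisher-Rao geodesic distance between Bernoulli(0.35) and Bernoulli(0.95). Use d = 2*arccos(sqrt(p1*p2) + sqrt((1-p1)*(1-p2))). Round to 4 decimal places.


Geodesic distance on Bernoulli manifold:
d(p1,p2) = 2*arccos(sqrt(p1*p2) + sqrt((1-p1)*(1-p2))).
sqrt(p1*p2) = sqrt(0.35*0.95) = 0.576628.
sqrt((1-p1)*(1-p2)) = sqrt(0.65*0.05) = 0.180278.
arg = 0.576628 + 0.180278 = 0.756906.
d = 2*arccos(0.756906) = 1.4245

1.4245


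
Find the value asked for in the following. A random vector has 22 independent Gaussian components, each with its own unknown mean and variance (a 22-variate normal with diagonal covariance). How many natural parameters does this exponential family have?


Exponential family dimension calculation:
Each univariate normal has two natural parameters (mu/sigma^2 and -1/(2 sigma^2)).
With 22 independent components, dim = 2 * 22 = 44.

44


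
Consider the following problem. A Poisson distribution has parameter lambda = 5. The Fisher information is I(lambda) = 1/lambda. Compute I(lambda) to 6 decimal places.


Fisher information for Poisson: I(lambda) = 1/lambda.
lambda = 5.
I(lambda) = 1/5 = 0.200000

0.200000


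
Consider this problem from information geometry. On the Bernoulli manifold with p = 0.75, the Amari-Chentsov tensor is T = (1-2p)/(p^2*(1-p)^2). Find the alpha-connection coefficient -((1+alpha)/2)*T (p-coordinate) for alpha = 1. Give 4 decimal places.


Skewness (Amari-Chentsov) tensor: T = (1-2p)/(p^2*(1-p)^2).
p = 0.75, 1-2p = -0.5, p^2 = 0.5625, (1-p)^2 = 0.0625.
T = -0.5/(0.5625 * 0.0625) = -14.222222.
In the p-coordinate, Gamma^(alpha) = Gamma^(0) - (alpha/2)*T with Gamma^(0) = (1/2)*g'(p) = -T/2,
so Gamma^(alpha) = -((1+alpha)/2)*T.
alpha = 1, -(1+alpha)/2 = -1.0.
Gamma = -1.0 * -14.222222 = 14.2222

14.2222


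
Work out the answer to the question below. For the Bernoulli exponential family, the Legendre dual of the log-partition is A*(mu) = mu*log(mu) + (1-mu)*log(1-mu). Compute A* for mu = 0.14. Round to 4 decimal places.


Legendre transform for Bernoulli:
A*(mu) = mu*log(mu) + (1-mu)*log(1-mu).
mu = 0.14, 1-mu = 0.86.
mu*log(mu) = 0.14*log(0.14) = -0.275256.
(1-mu)*log(1-mu) = 0.86*log(0.86) = -0.129708.
A* = -0.275256 + -0.129708 = -0.4050

-0.4050


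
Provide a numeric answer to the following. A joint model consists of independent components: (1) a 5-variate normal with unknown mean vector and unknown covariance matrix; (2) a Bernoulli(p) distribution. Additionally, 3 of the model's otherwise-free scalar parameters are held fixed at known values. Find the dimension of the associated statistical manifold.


The dimension of a statistical manifold equals the number of free
(independent) real parameters of the model. For a product of independent
blocks the parameter counts add.
- 5-variate normal: 5 (mean) + 5*6/2 = 15 (symmetric covariance) = 20.
- Bernoulli (p): 1.
Total = 20 + 1 = 21.
3 parameter(s) fixed at known values: 21 - 3 = 18.
Dimension = 18

18


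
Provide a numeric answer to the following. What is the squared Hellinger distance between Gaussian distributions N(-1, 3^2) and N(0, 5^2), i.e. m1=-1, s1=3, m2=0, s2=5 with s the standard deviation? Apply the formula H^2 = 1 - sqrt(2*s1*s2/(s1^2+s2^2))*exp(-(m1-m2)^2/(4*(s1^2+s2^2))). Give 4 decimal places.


Squared Hellinger distance for Gaussians:
H^2 = 1 - sqrt(2*s1*s2/(s1^2+s2^2)) * exp(-(m1-m2)^2/(4*(s1^2+s2^2))).
s1^2 = 9, s2^2 = 25, s1^2+s2^2 = 34.
sqrt(2*3*5/(34)) = 0.939336.
(m1-m2)^2 = (-1)^2 = 1.
exp(-1/(4*34)) = exp(-0.007353) = 0.992674.
H^2 = 1 - 0.939336*0.992674 = 0.0675

0.0675


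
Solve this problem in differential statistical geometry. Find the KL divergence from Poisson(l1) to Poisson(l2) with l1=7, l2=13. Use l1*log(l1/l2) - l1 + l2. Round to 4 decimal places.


KL divergence for Poisson:
KL = l1*log(l1/l2) - l1 + l2.
l1 = 7, l2 = 13.
log(7/13) = -0.619039.
l1*log(l1/l2) = 7 * -0.619039 = -4.333274.
KL = -4.333274 - 7 + 13 = 1.6667

1.6667


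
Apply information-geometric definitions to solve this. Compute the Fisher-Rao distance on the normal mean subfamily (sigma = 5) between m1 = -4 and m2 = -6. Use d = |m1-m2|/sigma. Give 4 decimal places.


On the fixed-variance normal subfamily, geodesic distance = |m1-m2|/sigma.
|-4 - -6| = 2.
sigma = 5.
d = 2/5 = 0.4000

0.4000


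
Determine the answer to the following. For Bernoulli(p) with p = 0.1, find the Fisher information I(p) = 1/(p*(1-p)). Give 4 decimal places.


For Bernoulli(p), Fisher information is I(p) = 1/(p*(1-p)).
p = 0.1, 1-p = 0.9.
p*(1-p) = 0.09.
I(p) = 1/0.09 = 11.1111

11.1111


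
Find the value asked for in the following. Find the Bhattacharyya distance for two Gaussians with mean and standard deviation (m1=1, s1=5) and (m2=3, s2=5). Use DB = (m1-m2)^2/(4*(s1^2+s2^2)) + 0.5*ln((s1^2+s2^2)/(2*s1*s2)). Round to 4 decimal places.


Bhattacharyya distance between two Gaussians:
DB = (m1-m2)^2/(4*(s1^2+s2^2)) + (1/2)*ln((s1^2+s2^2)/(2*s1*s2)).
(m1-m2)^2 = (-2)^2 = 4.
s1^2+s2^2 = 25 + 25 = 50.
term1 = 4/200 = 0.02.
term2 = 0.5*ln(50/50.0) = 0.0.
DB = 0.02 + 0.0 = 0.0200

0.0200


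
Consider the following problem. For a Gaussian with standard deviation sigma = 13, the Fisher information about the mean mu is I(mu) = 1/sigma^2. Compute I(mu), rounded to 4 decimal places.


The Fisher information for the mean of a normal distribution is I(mu) = 1/sigma^2.
sigma = 13, so sigma^2 = 169.
I(mu) = 1/169 = 0.0059

0.0059


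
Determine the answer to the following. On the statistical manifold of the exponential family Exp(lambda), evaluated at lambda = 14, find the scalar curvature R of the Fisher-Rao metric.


This family has a single free parameter, so its statistical manifold
is 1-dimensional. The Riemann curvature tensor of any 1-dimensional
Riemannian manifold vanishes identically, so R = 0.

0


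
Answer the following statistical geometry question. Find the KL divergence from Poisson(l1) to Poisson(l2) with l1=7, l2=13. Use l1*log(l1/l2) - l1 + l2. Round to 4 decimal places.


KL divergence for Poisson:
KL = l1*log(l1/l2) - l1 + l2.
l1 = 7, l2 = 13.
log(7/13) = -0.619039.
l1*log(l1/l2) = 7 * -0.619039 = -4.333274.
KL = -4.333274 - 7 + 13 = 1.6667

1.6667


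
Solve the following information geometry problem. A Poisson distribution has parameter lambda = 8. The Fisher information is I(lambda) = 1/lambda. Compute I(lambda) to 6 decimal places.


Fisher information for Poisson: I(lambda) = 1/lambda.
lambda = 8.
I(lambda) = 1/8 = 0.125000

0.125000


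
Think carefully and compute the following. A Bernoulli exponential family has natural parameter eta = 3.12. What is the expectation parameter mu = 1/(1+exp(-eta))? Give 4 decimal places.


Dual coordinate (expectation parameter) for Bernoulli:
mu = 1/(1+exp(-eta)).
eta = 3.12.
exp(-eta) = exp(-3.12) = 0.044157.
mu = 1/(1+0.044157) = 0.9577

0.9577


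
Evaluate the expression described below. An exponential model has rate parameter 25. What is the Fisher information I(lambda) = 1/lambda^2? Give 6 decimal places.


Fisher information for exponential: I(lambda) = 1/lambda^2.
lambda = 25, lambda^2 = 625.
I = 1/625 = 0.001600

0.001600


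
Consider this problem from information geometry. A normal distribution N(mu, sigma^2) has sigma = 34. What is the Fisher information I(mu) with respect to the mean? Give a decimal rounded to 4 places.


The Fisher information for the mean of a normal distribution is I(mu) = 1/sigma^2.
sigma = 34, so sigma^2 = 1156.
I(mu) = 1/1156 = 0.0009

0.0009


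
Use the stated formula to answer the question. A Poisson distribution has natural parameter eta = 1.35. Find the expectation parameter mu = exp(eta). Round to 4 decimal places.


Expectation parameter for Poisson exponential family:
mu = exp(eta).
eta = 1.35.
mu = exp(1.35) = 3.8574

3.8574


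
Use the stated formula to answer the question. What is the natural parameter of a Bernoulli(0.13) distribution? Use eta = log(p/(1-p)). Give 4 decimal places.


Natural parameter for Bernoulli: eta = log(p/(1-p)).
p = 0.13, 1-p = 0.87.
p/(1-p) = 0.149425.
eta = log(0.149425) = -1.9010

-1.9010


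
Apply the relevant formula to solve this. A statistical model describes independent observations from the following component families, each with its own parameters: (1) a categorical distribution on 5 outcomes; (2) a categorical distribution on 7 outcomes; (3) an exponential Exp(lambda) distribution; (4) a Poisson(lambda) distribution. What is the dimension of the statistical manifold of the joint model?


The dimension of a statistical manifold equals the number of free
(independent) real parameters of the model. For a product of independent
blocks the parameter counts add.
- categorical on 5 outcomes (probabilities sum to 1): 5-1 = 4.
- categorical on 7 outcomes (probabilities sum to 1): 7-1 = 6.
- exponential (lambda): 1.
- Poisson (lambda): 1.
Total = 4 + 6 + 1 + 1 = 12.
Dimension = 12

12


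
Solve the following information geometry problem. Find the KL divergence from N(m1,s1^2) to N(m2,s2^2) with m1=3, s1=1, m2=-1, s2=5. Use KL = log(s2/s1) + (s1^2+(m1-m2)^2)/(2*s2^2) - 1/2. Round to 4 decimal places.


KL divergence between normal distributions:
KL = log(s2/s1) + (s1^2 + (m1-m2)^2)/(2*s2^2) - 1/2.
log(5/1) = 1.609438.
(1^2 + (3--1)^2)/(2*5^2) = (1 + 16)/50 = 0.34.
KL = 1.609438 + 0.34 - 0.5 = 1.4494

1.4494


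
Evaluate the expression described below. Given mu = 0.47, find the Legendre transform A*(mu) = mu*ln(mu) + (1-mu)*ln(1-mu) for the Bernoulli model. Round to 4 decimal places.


Legendre transform for Bernoulli:
A*(mu) = mu*log(mu) + (1-mu)*log(1-mu).
mu = 0.47, 1-mu = 0.53.
mu*log(mu) = 0.47*log(0.47) = -0.354861.
(1-mu)*log(1-mu) = 0.53*log(0.53) = -0.336485.
A* = -0.354861 + -0.336485 = -0.6913

-0.6913


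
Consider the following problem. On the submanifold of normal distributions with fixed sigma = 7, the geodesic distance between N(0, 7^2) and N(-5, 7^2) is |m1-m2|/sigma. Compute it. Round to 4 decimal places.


On the fixed-variance normal subfamily, geodesic distance = |m1-m2|/sigma.
|0 - -5| = 5.
sigma = 7.
d = 5/7 = 0.7143

0.7143


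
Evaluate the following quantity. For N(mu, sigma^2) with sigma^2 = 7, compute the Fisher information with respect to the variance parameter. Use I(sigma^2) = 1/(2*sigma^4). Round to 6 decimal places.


Fisher information for variance: I(sigma^2) = 1/(2*sigma^4).
sigma^2 = 7, so sigma^4 = 49.
I = 1/(2*49) = 1/98 = 0.010204

0.010204


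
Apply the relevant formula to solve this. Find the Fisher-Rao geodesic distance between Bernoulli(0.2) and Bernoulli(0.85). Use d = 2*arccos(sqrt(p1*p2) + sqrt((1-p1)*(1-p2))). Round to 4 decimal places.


Geodesic distance on Bernoulli manifold:
d(p1,p2) = 2*arccos(sqrt(p1*p2) + sqrt((1-p1)*(1-p2))).
sqrt(p1*p2) = sqrt(0.2*0.85) = 0.412311.
sqrt((1-p1)*(1-p2)) = sqrt(0.8*0.15) = 0.34641.
arg = 0.412311 + 0.34641 = 0.758721.
d = 2*arccos(0.758721) = 1.4189

1.4189


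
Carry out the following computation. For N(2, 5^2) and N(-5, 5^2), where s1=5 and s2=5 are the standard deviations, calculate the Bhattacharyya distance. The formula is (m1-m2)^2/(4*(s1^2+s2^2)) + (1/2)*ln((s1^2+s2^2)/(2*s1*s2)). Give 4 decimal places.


Bhattacharyya distance between two Gaussians:
DB = (m1-m2)^2/(4*(s1^2+s2^2)) + (1/2)*ln((s1^2+s2^2)/(2*s1*s2)).
(m1-m2)^2 = (7)^2 = 49.
s1^2+s2^2 = 25 + 25 = 50.
term1 = 49/200 = 0.245.
term2 = 0.5*ln(50/50.0) = 0.0.
DB = 0.245 + 0.0 = 0.2450

0.2450


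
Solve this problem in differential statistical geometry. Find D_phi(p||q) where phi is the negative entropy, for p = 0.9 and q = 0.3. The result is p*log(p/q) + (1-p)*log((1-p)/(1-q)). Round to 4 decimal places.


Bregman divergence with negative entropy generator:
D = p*log(p/q) + (1-p)*log((1-p)/(1-q)).
p = 0.9, q = 0.3.
p*log(p/q) = 0.9*log(0.9/0.3) = 0.988751.
(1-p)*log((1-p)/(1-q)) = 0.1*log(0.1/0.7) = -0.194591.
D = 0.988751 + -0.194591 = 0.7942

0.7942


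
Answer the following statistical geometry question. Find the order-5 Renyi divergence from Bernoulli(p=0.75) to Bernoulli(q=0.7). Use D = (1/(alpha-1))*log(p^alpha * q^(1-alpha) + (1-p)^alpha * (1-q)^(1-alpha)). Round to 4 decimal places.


Renyi divergence of order alpha between Bernoulli distributions:
D = (1/(alpha-1))*log(p^alpha * q^(1-alpha) + (1-p)^alpha * (1-q)^(1-alpha)).
alpha = 5, p = 0.75, q = 0.7.
p^alpha * q^(1-alpha) = 0.75^5 * 0.7^-4 = 0.988358.
(1-p)^alpha * (1-q)^(1-alpha) = 0.25^5 * 0.3^-4 = 0.120563.
sum = 0.988358 + 0.120563 = 1.108921.
D = (1/4)*log(1.108921) = 0.0258

0.0258


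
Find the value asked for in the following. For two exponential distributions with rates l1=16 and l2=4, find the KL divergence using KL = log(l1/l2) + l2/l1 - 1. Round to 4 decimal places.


KL divergence for exponential family:
KL = log(l1/l2) + l2/l1 - 1.
log(16/4) = 1.386294.
4/16 = 0.25.
KL = 1.386294 + 0.25 - 1 = 0.6363

0.6363


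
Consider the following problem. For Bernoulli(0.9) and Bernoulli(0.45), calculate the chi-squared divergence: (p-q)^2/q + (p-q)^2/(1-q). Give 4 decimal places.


Chi-squared divergence between Bernoulli distributions:
chi^2 = (p-q)^2/q + (p-q)^2/(1-q).
p = 0.9, q = 0.45, p-q = 0.45.
(p-q)^2 = 0.2025.
term1 = 0.2025/0.45 = 0.45.
term2 = 0.2025/0.55 = 0.368182.
chi^2 = 0.45 + 0.368182 = 0.8182

0.8182


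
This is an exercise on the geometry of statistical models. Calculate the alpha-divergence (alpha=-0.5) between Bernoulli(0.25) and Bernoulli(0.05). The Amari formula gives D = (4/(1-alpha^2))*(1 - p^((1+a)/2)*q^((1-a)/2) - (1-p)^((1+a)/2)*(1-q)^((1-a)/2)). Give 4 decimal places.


Amari alpha-divergence:
D = (4/(1-alpha^2))*(1 - p^((1+a)/2)*q^((1-a)/2) - (1-p)^((1+a)/2)*(1-q)^((1-a)/2)).
alpha = -0.5, p = 0.25, q = 0.05.
e1 = (1+alpha)/2 = 0.25, e2 = (1-alpha)/2 = 0.75.
t1 = p^e1 * q^e2 = 0.25^0.25 * 0.05^0.75 = 0.074767.
t2 = (1-p)^e1 * (1-q)^e2 = 0.75^0.25 * 0.95^0.75 = 0.895484.
4/(1-alpha^2) = 5.333333.
D = 5.333333*(1 - 0.074767 - 0.895484) = 0.1587

0.1587


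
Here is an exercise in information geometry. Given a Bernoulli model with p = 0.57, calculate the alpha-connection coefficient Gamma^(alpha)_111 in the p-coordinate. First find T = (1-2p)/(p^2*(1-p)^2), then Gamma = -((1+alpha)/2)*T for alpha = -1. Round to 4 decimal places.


Skewness (Amari-Chentsov) tensor: T = (1-2p)/(p^2*(1-p)^2).
p = 0.57, 1-2p = -0.14, p^2 = 0.3249, (1-p)^2 = 0.1849.
T = -0.14/(0.3249 * 0.1849) = -2.330459.
In the p-coordinate, Gamma^(alpha) = Gamma^(0) - (alpha/2)*T with Gamma^(0) = (1/2)*g'(p) = -T/2,
so Gamma^(alpha) = -((1+alpha)/2)*T.
alpha = -1, -(1+alpha)/2 = 0.0.
Gamma = 0.0 * -2.330459 = 0.0000

0.0000


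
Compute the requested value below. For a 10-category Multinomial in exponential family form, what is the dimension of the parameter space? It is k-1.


Exponential family dimension calculation:
For Multinomial with k=10 categories, dim = k-1 = 9.

9


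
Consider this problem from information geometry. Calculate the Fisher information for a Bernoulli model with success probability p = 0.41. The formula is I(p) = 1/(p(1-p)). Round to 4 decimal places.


For Bernoulli(p), Fisher information is I(p) = 1/(p*(1-p)).
p = 0.41, 1-p = 0.59.
p*(1-p) = 0.2419.
I(p) = 1/0.2419 = 4.1339

4.1339


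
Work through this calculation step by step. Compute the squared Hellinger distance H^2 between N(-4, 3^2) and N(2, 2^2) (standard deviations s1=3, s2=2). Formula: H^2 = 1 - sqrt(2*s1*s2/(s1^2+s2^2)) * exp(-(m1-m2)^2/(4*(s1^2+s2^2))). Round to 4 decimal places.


Squared Hellinger distance for Gaussians:
H^2 = 1 - sqrt(2*s1*s2/(s1^2+s2^2)) * exp(-(m1-m2)^2/(4*(s1^2+s2^2))).
s1^2 = 9, s2^2 = 4, s1^2+s2^2 = 13.
sqrt(2*3*2/(13)) = 0.960769.
(m1-m2)^2 = (-6)^2 = 36.
exp(-36/(4*13)) = exp(-0.692308) = 0.50042.
H^2 = 1 - 0.960769*0.50042 = 0.5192

0.5192


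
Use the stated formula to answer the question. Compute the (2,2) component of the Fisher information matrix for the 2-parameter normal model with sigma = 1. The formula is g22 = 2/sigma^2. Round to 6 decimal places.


For the 2-parameter normal family, the Fisher metric has:
  g11 = 1/sigma^2, g22 = 2/sigma^2.
sigma = 1, sigma^2 = 1.
g22 = 2.000000

2.000000


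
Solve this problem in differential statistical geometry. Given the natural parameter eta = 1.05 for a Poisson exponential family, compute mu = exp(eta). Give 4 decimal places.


Expectation parameter for Poisson exponential family:
mu = exp(eta).
eta = 1.05.
mu = exp(1.05) = 2.8577

2.8577


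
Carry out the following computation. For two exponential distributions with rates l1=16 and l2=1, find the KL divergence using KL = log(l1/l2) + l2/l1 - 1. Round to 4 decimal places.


KL divergence for exponential family:
KL = log(l1/l2) + l2/l1 - 1.
log(16/1) = 2.772589.
1/16 = 0.0625.
KL = 2.772589 + 0.0625 - 1 = 1.8351

1.8351


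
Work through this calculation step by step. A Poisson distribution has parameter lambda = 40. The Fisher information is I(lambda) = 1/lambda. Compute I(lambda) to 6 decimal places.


Fisher information for Poisson: I(lambda) = 1/lambda.
lambda = 40.
I(lambda) = 1/40 = 0.025000

0.025000


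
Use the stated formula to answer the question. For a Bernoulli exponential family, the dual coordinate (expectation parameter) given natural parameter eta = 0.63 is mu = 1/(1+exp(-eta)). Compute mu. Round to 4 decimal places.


Dual coordinate (expectation parameter) for Bernoulli:
mu = 1/(1+exp(-eta)).
eta = 0.63.
exp(-eta) = exp(-0.63) = 0.532592.
mu = 1/(1+0.532592) = 0.6525

0.6525


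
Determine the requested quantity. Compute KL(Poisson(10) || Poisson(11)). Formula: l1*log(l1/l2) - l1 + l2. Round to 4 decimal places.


KL divergence for Poisson:
KL = l1*log(l1/l2) - l1 + l2.
l1 = 10, l2 = 11.
log(10/11) = -0.09531.
l1*log(l1/l2) = 10 * -0.09531 = -0.953102.
KL = -0.953102 - 10 + 11 = 0.0469

0.0469


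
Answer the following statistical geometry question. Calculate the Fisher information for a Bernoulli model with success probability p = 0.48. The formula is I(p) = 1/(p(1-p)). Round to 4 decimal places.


For Bernoulli(p), Fisher information is I(p) = 1/(p*(1-p)).
p = 0.48, 1-p = 0.52.
p*(1-p) = 0.2496.
I(p) = 1/0.2496 = 4.0064

4.0064


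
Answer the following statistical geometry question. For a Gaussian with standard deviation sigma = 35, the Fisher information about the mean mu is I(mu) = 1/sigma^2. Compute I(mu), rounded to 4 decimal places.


The Fisher information for the mean of a normal distribution is I(mu) = 1/sigma^2.
sigma = 35, so sigma^2 = 1225.
I(mu) = 1/1225 = 0.0008

0.0008


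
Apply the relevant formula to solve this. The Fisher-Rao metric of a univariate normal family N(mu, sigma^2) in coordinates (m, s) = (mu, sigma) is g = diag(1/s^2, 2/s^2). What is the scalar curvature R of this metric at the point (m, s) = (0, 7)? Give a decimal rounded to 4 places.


The metric has the form g = (A dm^2 + B ds^2)/s^2 with A = 1, B = 2.
Substitute u = sqrt(A/B)*m: g = B*(du^2 + ds^2)/s^2, i.e. B times the
Poincare upper half-plane metric, which has constant Gaussian curvature -1.
Scaling a 2D metric by a constant c divides the Gaussian curvature by c,
so K = -1/B = -1/(2) = -0.5000 everywhere (the point (m, s) = (0, 7) is irrelevant:
the curvature is constant).
Scalar curvature in dimension 2: R = 2K = -2/(2) = -1.0000.

-1.0000


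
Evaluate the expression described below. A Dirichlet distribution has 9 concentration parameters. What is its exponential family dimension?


Exponential family dimension calculation:
Dirichlet with 9 components has 9 natural parameters.

9


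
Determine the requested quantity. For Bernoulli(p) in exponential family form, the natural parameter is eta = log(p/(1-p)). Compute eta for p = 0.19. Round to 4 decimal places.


Natural parameter for Bernoulli: eta = log(p/(1-p)).
p = 0.19, 1-p = 0.81.
p/(1-p) = 0.234568.
eta = log(0.234568) = -1.4500

-1.4500


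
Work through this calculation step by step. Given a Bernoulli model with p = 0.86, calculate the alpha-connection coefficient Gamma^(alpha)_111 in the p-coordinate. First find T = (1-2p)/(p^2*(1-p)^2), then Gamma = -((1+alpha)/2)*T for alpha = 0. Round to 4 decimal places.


Skewness (Amari-Chentsov) tensor: T = (1-2p)/(p^2*(1-p)^2).
p = 0.86, 1-2p = -0.72, p^2 = 0.7396, (1-p)^2 = 0.0196.
T = -0.72/(0.7396 * 0.0196) = -49.668326.
In the p-coordinate, Gamma^(alpha) = Gamma^(0) - (alpha/2)*T with Gamma^(0) = (1/2)*g'(p) = -T/2,
so Gamma^(alpha) = -((1+alpha)/2)*T.
alpha = 0, -(1+alpha)/2 = -0.5.
Gamma = -0.5 * -49.668326 = 24.8342

24.8342
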